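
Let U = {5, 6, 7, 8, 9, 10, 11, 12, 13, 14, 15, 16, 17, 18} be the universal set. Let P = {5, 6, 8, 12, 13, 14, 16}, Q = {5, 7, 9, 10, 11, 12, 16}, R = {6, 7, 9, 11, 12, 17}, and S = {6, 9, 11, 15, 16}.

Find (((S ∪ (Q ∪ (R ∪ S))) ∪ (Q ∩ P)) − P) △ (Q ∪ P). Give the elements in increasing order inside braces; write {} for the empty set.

{5, 6, 8, 12, 13, 14, 15, 16, 17}

R ∪ S = {6, 7, 9, 11, 12, 15, 16, 17}
Q ∪ (R ∪ S) = {5, 6, 7, 9, 10, 11, 12, 15, 16, 17}
S ∪ (Q ∪ (R ∪ S)) = {5, 6, 7, 9, 10, 11, 12, 15, 16, 17}
Q ∩ P = {5, 12, 16}
(S ∪ (Q ∪ (R ∪ S))) ∪ (Q ∩ P) = {5, 6, 7, 9, 10, 11, 12, 15, 16, 17}
((S ∪ (Q ∪ (R ∪ S))) ∪ (Q ∩ P)) − P = {7, 9, 10, 11, 15, 17}
Q ∪ P = {5, 6, 7, 8, 9, 10, 11, 12, 13, 14, 16}
(((S ∪ (Q ∪ (R ∪ S))) ∪ (Q ∩ P)) − P) △ (Q ∪ P) = {5, 6, 8, 12, 13, 14, 15, 16, 17}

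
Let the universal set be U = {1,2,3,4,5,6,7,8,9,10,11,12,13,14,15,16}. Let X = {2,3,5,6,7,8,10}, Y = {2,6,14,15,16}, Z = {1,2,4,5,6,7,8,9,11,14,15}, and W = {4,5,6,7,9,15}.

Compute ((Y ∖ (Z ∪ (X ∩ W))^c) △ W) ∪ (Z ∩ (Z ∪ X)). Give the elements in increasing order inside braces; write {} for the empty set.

{1,2,4,5,6,7,8,9,11,14,15}

X ∩ W = {5,6,7}
Z ∪ (X ∩ W) = {1,2,4,5,6,7,8,9,11,14,15}
(Z ∪ (X ∩ W))^c = {3,10,12,13,16}
Y ∖ (Z ∪ (X ∩ W))^c = {2,6,14,15}
(Y ∖ (Z ∪ (X ∩ W))^c) △ W = {2,4,5,7,9,14}
Z ∪ X = {1,2,3,4,5,6,7,8,9,10,11,14,15}
Z ∩ (Z ∪ X) = {1,2,4,5,6,7,8,9,11,14,15}
((Y ∖ (Z ∪ (X ∩ W))^c) △ W) ∪ (Z ∩ (Z ∪ X)) = {1,2,4,5,6,7,8,9,11,14,15}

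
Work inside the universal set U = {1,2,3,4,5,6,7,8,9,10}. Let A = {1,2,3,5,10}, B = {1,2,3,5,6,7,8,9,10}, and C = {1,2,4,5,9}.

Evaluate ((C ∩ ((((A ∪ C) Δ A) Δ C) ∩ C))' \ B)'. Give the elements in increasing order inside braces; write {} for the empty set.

A ∪ C = {1,2,3,4,5,9,10}
(A ∪ C) Δ A = {4,9}
((A ∪ C) Δ A) Δ C = {1,2,5}
(((A ∪ C) Δ A) Δ C) ∩ C = {1,2,5}
C ∩ ((((A ∪ C) Δ A) Δ C) ∩ C) = {1,2,5}
(C ∩ ((((A ∪ C) Δ A) Δ C) ∩ C))' = {3,4,6,7,8,9,10}
(C ∩ ((((A ∪ C) Δ A) Δ C) ∩ C))' \ B = {4}
((C ∩ ((((A ∪ C) Δ A) Δ C) ∩ C))' \ B)' = {1,2,3,5,6,7,8,9,10}

{1,2,3,5,6,7,8,9,10}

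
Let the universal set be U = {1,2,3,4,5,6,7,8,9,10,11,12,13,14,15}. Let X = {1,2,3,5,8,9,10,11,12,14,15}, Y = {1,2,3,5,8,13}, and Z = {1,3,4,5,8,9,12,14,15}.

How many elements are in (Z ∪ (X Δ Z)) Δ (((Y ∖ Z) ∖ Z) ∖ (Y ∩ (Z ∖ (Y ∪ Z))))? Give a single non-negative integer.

X Δ Z = {2,4,10,11}
Z ∪ (X Δ Z) = {1,2,3,4,5,8,9,10,11,12,14,15}
Y ∖ Z = {2,13}
(Y ∖ Z) ∖ Z = {2,13}
Y ∪ Z = {1,2,3,4,5,8,9,12,13,14,15}
Z ∖ (Y ∪ Z) = {}
Y ∩ (Z ∖ (Y ∪ Z)) = {}
((Y ∖ Z) ∖ Z) ∖ (Y ∩ (Z ∖ (Y ∪ Z))) = {2,13}
(Z ∪ (X Δ Z)) Δ (((Y ∖ Z) ∖ Z) ∖ (Y ∩ (Z ∖ (Y ∪ Z)))) = {1,3,4,5,8,9,10,11,12,13,14,15}
|(Z ∪ (X Δ Z)) Δ (((Y ∖ Z) ∖ Z) ∖ (Y ∩ (Z ∖ (Y ∪ Z))))| = 12

12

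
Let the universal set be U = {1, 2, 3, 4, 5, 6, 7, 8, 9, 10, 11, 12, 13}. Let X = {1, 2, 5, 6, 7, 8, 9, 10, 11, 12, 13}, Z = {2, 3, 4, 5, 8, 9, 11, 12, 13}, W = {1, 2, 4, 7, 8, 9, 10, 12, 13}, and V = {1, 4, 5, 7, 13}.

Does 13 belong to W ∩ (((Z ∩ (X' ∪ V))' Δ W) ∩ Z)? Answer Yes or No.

Yes

13 ∈ X, so 13 ∉ X'
13 ∉ X' and 13 ∈ V, so 13 ∈ X' ∪ V
13 ∈ Z and 13 ∈ (X' ∪ V), so 13 ∈ Z ∩ (X' ∪ V)
13 ∉ (Z ∩ (X' ∪ V))' since 13 ∈ (Z ∩ (X' ∪ V))
13 ∉ (Z ∩ (X' ∪ V))' and 13 ∈ W, so 13 ∈ (Z ∩ (X' ∪ V))' Δ W
13 ∈ ((Z ∩ (X' ∪ V))' Δ W) and 13 ∈ Z, so 13 ∈ ((Z ∩ (X' ∪ V))' Δ W) ∩ Z
13 ∈ W and 13 ∈ (((Z ∩ (X' ∪ V))' Δ W) ∩ Z), so 13 ∈ W ∩ (((Z ∩ (X' ∪ V))' Δ W) ∩ Z)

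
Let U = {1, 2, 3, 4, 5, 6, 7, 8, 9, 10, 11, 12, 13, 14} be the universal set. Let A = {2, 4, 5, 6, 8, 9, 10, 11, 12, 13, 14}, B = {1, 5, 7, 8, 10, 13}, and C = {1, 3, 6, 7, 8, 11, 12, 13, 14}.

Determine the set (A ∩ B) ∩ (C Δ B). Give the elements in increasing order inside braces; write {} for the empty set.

A ∩ B = {5, 8, 10, 13}
C Δ B = {3, 5, 6, 10, 11, 12, 14}
(A ∩ B) ∩ (C Δ B) = {5, 10}

{5, 10}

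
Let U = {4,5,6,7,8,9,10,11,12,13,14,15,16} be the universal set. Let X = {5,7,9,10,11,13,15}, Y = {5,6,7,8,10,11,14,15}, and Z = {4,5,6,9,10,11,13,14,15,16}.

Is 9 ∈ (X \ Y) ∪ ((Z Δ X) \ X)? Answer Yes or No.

9 ∈ X and 9 ∉ Y, so 9 ∈ X \ Y
9 ∈ Z and 9 ∈ X, so 9 ∉ Z Δ X
9 ∉ (Z Δ X) and 9 ∈ X, so 9 ∉ (Z Δ X) \ X
9 ∈ (X \ Y) and 9 ∉ ((Z Δ X) \ X), so 9 ∈ (X \ Y) ∪ ((Z Δ X) \ X)

Yes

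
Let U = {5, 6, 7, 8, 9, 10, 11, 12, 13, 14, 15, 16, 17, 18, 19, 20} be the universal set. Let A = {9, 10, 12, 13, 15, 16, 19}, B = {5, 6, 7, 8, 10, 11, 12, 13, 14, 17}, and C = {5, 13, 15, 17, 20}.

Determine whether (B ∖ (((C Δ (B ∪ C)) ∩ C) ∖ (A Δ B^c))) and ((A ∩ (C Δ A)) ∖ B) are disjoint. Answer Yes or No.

Yes

B ∪ C = {5, 6, 7, 8, 10, 11, 12, 13, 14, 15, 17, 20}
C Δ (B ∪ C) = {6, 7, 8, 10, 11, 12, 14}
(C Δ (B ∪ C)) ∩ C = {}
B^c = {9, 15, 16, 18, 19, 20}
A Δ B^c = {10, 12, 13, 18, 20}
((C Δ (B ∪ C)) ∩ C) ∖ (A Δ B^c) = {}
B ∖ (((C Δ (B ∪ C)) ∩ C) ∖ (A Δ B^c)) = {5, 6, 7, 8, 10, 11, 12, 13, 14, 17}
C Δ A = {5, 9, 10, 12, 16, 17, 19, 20}
A ∩ (C Δ A) = {9, 10, 12, 16, 19}
(A ∩ (C Δ A)) ∖ B = {9, 16, 19}
{5, 6, 7, 8, 10, 11, 12, 13, 14, 17} and {9, 16, 19} share no elements.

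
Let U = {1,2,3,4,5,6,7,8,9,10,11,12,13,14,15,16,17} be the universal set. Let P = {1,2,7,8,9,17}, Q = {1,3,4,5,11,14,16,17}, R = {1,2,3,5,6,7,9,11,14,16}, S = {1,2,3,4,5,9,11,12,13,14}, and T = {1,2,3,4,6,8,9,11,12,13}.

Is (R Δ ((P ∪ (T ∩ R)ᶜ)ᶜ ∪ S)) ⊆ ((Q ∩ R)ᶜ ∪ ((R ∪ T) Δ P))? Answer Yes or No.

T ∩ R = {1,2,3,6,9,11}
(T ∩ R)ᶜ = {4,5,7,8,10,12,13,14,15,16,17}
P ∪ (T ∩ R)ᶜ = {1,2,4,5,7,8,9,10,12,13,14,15,16,17}
(P ∪ (T ∩ R)ᶜ)ᶜ = {3,6,11}
(P ∪ (T ∩ R)ᶜ)ᶜ ∪ S = {1,2,3,4,5,6,9,11,12,13,14}
R Δ ((P ∪ (T ∩ R)ᶜ)ᶜ ∪ S) = {4,7,12,13,16}
Q ∩ R = {1,3,5,11,14,16}
(Q ∩ R)ᶜ = {2,4,6,7,8,9,10,12,13,15,17}
R ∪ T = {1,2,3,4,5,6,7,8,9,11,12,13,14,16}
(R ∪ T) Δ P = {3,4,5,6,11,12,13,14,16,17}
(Q ∩ R)ᶜ ∪ ((R ∪ T) Δ P) = {2,3,4,5,6,7,8,9,10,11,12,13,14,15,16,17}
Every element of {4,7,12,13,16} is in {2,3,4,5,6,7,8,9,10,11,12,13,14,15,16,17}, so R Δ ((P ∪ (T ∩ R)ᶜ)ᶜ ∪ S) ⊆ (Q ∩ R)ᶜ ∪ ((R ∪ T) Δ P).

Yes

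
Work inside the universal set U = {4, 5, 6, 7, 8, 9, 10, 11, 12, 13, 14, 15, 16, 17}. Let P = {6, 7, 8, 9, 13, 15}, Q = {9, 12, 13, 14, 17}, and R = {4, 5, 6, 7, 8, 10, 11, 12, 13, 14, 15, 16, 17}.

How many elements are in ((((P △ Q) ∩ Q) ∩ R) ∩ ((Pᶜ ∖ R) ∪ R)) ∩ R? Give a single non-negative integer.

3

P △ Q = {6, 7, 8, 12, 14, 15, 17}
(P △ Q) ∩ Q = {12, 14, 17}
((P △ Q) ∩ Q) ∩ R = {12, 14, 17}
Pᶜ = {4, 5, 10, 11, 12, 14, 16, 17}
Pᶜ ∖ R = {}
(Pᶜ ∖ R) ∪ R = {4, 5, 6, 7, 8, 10, 11, 12, 13, 14, 15, 16, 17}
(((P △ Q) ∩ Q) ∩ R) ∩ ((Pᶜ ∖ R) ∪ R) = {12, 14, 17}
((((P △ Q) ∩ Q) ∩ R) ∩ ((Pᶜ ∖ R) ∪ R)) ∩ R = {12, 14, 17}
|((((P △ Q) ∩ Q) ∩ R) ∩ ((Pᶜ ∖ R) ∪ R)) ∩ R| = 3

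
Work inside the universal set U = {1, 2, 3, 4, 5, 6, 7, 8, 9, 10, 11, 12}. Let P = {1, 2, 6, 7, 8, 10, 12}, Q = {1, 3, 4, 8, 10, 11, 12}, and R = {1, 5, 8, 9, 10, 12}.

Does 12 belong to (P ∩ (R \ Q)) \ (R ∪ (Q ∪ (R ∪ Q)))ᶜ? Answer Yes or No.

No

12 ∈ R and 12 ∈ Q, so 12 ∉ R \ Q
12 ∈ P and 12 ∉ (R \ Q), so 12 ∉ P ∩ (R \ Q)
12 ∈ R and 12 ∈ Q, so 12 ∈ R ∪ Q
12 ∈ Q and 12 ∈ (R ∪ Q), so 12 ∈ Q ∪ (R ∪ Q)
12 ∈ R and 12 ∈ (Q ∪ (R ∪ Q)), so 12 ∈ R ∪ (Q ∪ (R ∪ Q))
12 ∉ (R ∪ (Q ∪ (R ∪ Q)))ᶜ since 12 ∈ (R ∪ (Q ∪ (R ∪ Q)))
12 ∉ (P ∩ (R \ Q)) and 12 ∉ (R ∪ (Q ∪ (R ∪ Q)))ᶜ, so 12 ∉ (P ∩ (R \ Q)) \ (R ∪ (Q ∪ (R ∪ Q)))ᶜ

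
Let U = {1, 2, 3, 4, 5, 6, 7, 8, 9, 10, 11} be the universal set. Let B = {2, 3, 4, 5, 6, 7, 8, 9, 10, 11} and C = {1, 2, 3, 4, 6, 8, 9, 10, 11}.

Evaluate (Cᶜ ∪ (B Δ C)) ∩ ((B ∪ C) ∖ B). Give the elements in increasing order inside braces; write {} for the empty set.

{1}

Cᶜ = {5, 7}
B Δ C = {1, 5, 7}
Cᶜ ∪ (B Δ C) = {1, 5, 7}
B ∪ C = {1, 2, 3, 4, 5, 6, 7, 8, 9, 10, 11}
(B ∪ C) ∖ B = {1}
(Cᶜ ∪ (B Δ C)) ∩ ((B ∪ C) ∖ B) = {1}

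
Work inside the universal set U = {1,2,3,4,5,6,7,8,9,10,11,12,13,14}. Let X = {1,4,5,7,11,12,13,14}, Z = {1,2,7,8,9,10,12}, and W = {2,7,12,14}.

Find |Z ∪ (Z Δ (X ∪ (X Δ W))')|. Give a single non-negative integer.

9

X Δ W = {1,2,4,5,11,13}
X ∪ (X Δ W) = {1,2,4,5,7,11,12,13,14}
(X ∪ (X Δ W))' = {3,6,8,9,10}
Z Δ (X ∪ (X Δ W))' = {1,2,3,6,7,12}
Z ∪ (Z Δ (X ∪ (X Δ W))') = {1,2,3,6,7,8,9,10,12}
|Z ∪ (Z Δ (X ∪ (X Δ W))')| = 9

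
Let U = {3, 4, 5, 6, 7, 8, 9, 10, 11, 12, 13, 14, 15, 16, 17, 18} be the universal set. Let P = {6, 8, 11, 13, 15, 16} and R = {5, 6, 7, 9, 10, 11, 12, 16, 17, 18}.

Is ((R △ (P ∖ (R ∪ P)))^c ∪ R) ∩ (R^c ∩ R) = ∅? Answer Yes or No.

Yes

R ∪ P = {5, 6, 7, 8, 9, 10, 11, 12, 13, 15, 16, 17, 18}
P ∖ (R ∪ P) = {}
R △ (P ∖ (R ∪ P)) = {5, 6, 7, 9, 10, 11, 12, 16, 17, 18}
(R △ (P ∖ (R ∪ P)))^c = {3, 4, 8, 13, 14, 15}
(R △ (P ∖ (R ∪ P)))^c ∪ R = {3, 4, 5, 6, 7, 8, 9, 10, 11, 12, 13, 14, 15, 16, 17, 18}
R^c = {3, 4, 8, 13, 14, 15}
R^c ∩ R = {}
{3, 4, 5, 6, 7, 8, 9, 10, 11, 12, 13, 14, 15, 16, 17, 18} and {} share no elements.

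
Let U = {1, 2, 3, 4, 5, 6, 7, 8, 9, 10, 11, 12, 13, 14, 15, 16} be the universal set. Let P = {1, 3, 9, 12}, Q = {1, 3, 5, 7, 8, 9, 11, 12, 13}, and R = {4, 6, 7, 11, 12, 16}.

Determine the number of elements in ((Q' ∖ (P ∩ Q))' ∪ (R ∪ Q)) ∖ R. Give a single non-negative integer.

6

Q' = {2, 4, 6, 10, 14, 15, 16}
P ∩ Q = {1, 3, 9, 12}
Q' ∖ (P ∩ Q) = {2, 4, 6, 10, 14, 15, 16}
(Q' ∖ (P ∩ Q))' = {1, 3, 5, 7, 8, 9, 11, 12, 13}
R ∪ Q = {1, 3, 4, 5, 6, 7, 8, 9, 11, 12, 13, 16}
(Q' ∖ (P ∩ Q))' ∪ (R ∪ Q) = {1, 3, 4, 5, 6, 7, 8, 9, 11, 12, 13, 16}
((Q' ∖ (P ∩ Q))' ∪ (R ∪ Q)) ∖ R = {1, 3, 5, 8, 9, 13}
|((Q' ∖ (P ∩ Q))' ∪ (R ∪ Q)) ∖ R| = 6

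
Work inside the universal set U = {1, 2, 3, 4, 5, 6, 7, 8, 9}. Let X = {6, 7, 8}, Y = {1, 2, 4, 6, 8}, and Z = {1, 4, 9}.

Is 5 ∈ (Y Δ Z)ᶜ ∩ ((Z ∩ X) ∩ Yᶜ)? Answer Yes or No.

No

5 ∉ Y and 5 ∉ Z, so 5 ∉ Y Δ Z
5 ∈ (Y Δ Z)ᶜ since 5 ∉ (Y Δ Z)
5 ∉ Z and 5 ∉ X, so 5 ∉ Z ∩ X
5 ∉ Y, so 5 ∈ Yᶜ
5 ∉ (Z ∩ X) and 5 ∈ Yᶜ, so 5 ∉ (Z ∩ X) ∩ Yᶜ
5 ∈ (Y Δ Z)ᶜ and 5 ∉ ((Z ∩ X) ∩ Yᶜ), so 5 ∉ (Y Δ Z)ᶜ ∩ ((Z ∩ X) ∩ Yᶜ)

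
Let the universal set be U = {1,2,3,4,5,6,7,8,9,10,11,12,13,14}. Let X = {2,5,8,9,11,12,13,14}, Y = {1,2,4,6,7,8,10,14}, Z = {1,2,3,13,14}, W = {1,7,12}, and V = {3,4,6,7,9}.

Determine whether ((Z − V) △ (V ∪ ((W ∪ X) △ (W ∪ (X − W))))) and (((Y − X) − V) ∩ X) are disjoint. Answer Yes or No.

Yes

Z − V = {1,2,13,14}
W ∪ X = {1,2,5,7,8,9,11,12,13,14}
X − W = {2,5,8,9,11,13,14}
W ∪ (X − W) = {1,2,5,7,8,9,11,12,13,14}
(W ∪ X) △ (W ∪ (X − W)) = {}
V ∪ ((W ∪ X) △ (W ∪ (X − W))) = {3,4,6,7,9}
(Z − V) △ (V ∪ ((W ∪ X) △ (W ∪ (X − W)))) = {1,2,3,4,6,7,9,13,14}
Y − X = {1,4,6,7,10}
(Y − X) − V = {1,10}
((Y − X) − V) ∩ X = {}
{1,2,3,4,6,7,9,13,14} and {} share no elements.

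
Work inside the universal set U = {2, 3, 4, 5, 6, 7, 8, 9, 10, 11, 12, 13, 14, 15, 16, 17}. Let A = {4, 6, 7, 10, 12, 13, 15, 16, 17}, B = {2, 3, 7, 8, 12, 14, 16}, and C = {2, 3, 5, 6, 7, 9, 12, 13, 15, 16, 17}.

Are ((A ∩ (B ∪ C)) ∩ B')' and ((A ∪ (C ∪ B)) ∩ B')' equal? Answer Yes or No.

B ∪ C = {2, 3, 5, 6, 7, 8, 9, 12, 13, 14, 15, 16, 17}
A ∩ (B ∪ C) = {6, 7, 12, 13, 15, 16, 17}
B' = {4, 5, 6, 9, 10, 11, 13, 15, 17}
(A ∩ (B ∪ C)) ∩ B' = {6, 13, 15, 17}
((A ∩ (B ∪ C)) ∩ B')' = {2, 3, 4, 5, 7, 8, 9, 10, 11, 12, 14, 16}
C ∪ B = {2, 3, 5, 6, 7, 8, 9, 12, 13, 14, 15, 16, 17}
A ∪ (C ∪ B) = {2, 3, 4, 5, 6, 7, 8, 9, 10, 12, 13, 14, 15, 16, 17}
(A ∪ (C ∪ B)) ∩ B' = {4, 5, 6, 9, 10, 13, 15, 17}
((A ∪ (C ∪ B)) ∩ B')' = {2, 3, 7, 8, 11, 12, 14, 16}
4 ∈ ((A ∩ (B ∪ C)) ∩ B')' but 4 ∉ ((A ∪ (C ∪ B)) ∩ B')', so they differ.

No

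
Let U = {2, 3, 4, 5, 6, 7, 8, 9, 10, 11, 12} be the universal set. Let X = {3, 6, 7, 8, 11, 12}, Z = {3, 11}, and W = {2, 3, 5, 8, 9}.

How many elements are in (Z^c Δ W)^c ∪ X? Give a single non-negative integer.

Z^c = {2, 4, 5, 6, 7, 8, 9, 10, 12}
Z^c Δ W = {3, 4, 6, 7, 10, 12}
(Z^c Δ W)^c = {2, 5, 8, 9, 11}
(Z^c Δ W)^c ∪ X = {2, 3, 5, 6, 7, 8, 9, 11, 12}
|(Z^c Δ W)^c ∪ X| = 9

9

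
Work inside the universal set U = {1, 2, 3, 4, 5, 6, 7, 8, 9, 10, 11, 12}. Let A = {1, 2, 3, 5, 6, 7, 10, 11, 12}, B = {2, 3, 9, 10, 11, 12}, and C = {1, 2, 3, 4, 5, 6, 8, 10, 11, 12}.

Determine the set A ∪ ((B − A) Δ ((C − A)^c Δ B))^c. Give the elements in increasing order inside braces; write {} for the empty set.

{1, 2, 3, 4, 5, 6, 7, 8, 10, 11, 12}

B − A = {9}
C − A = {4, 8}
(C − A)^c = {1, 2, 3, 5, 6, 7, 9, 10, 11, 12}
(C − A)^c Δ B = {1, 5, 6, 7}
(B − A) Δ ((C − A)^c Δ B) = {1, 5, 6, 7, 9}
((B − A) Δ ((C − A)^c Δ B))^c = {2, 3, 4, 8, 10, 11, 12}
A ∪ ((B − A) Δ ((C − A)^c Δ B))^c = {1, 2, 3, 4, 5, 6, 7, 8, 10, 11, 12}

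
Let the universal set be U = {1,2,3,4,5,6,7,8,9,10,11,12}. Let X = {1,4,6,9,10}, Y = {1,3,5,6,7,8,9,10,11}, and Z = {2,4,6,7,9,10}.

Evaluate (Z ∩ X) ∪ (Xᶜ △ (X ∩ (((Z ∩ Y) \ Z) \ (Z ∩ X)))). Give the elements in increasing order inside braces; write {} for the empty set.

Z ∩ X = {4,6,9,10}
Xᶜ = {2,3,5,7,8,11,12}
Z ∩ Y = {6,7,9,10}
(Z ∩ Y) \ Z = {}
((Z ∩ Y) \ Z) \ (Z ∩ X) = {}
X ∩ (((Z ∩ Y) \ Z) \ (Z ∩ X)) = {}
Xᶜ △ (X ∩ (((Z ∩ Y) \ Z) \ (Z ∩ X))) = {2,3,5,7,8,11,12}
(Z ∩ X) ∪ (Xᶜ △ (X ∩ (((Z ∩ Y) \ Z) \ (Z ∩ X)))) = {2,3,4,5,6,7,8,9,10,11,12}

{2,3,4,5,6,7,8,9,10,11,12}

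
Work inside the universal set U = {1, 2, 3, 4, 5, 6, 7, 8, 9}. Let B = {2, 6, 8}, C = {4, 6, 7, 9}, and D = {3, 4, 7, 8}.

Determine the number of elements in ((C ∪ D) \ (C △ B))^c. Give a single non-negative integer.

7

C ∪ D = {3, 4, 6, 7, 8, 9}
C △ B = {2, 4, 7, 8, 9}
(C ∪ D) \ (C △ B) = {3, 6}
((C ∪ D) \ (C △ B))^c = {1, 2, 4, 5, 7, 8, 9}
|((C ∪ D) \ (C △ B))^c| = 7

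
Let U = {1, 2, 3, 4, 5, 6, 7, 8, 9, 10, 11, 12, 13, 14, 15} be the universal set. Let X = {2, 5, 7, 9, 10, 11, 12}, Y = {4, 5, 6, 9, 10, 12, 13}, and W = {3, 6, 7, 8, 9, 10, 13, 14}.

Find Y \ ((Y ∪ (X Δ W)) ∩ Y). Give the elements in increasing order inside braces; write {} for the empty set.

{}

X Δ W = {2, 3, 5, 6, 8, 11, 12, 13, 14}
Y ∪ (X Δ W) = {2, 3, 4, 5, 6, 8, 9, 10, 11, 12, 13, 14}
(Y ∪ (X Δ W)) ∩ Y = {4, 5, 6, 9, 10, 12, 13}
Y \ ((Y ∪ (X Δ W)) ∩ Y) = {}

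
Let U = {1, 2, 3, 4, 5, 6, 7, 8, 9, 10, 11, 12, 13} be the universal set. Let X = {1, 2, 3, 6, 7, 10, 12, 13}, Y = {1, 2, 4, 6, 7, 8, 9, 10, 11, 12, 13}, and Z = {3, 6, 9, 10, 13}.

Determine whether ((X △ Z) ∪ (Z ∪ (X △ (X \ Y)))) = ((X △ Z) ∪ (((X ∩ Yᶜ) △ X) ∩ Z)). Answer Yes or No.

No

X △ Z = {1, 2, 7, 9, 12}
X \ Y = {3}
X △ (X \ Y) = {1, 2, 6, 7, 10, 12, 13}
Z ∪ (X △ (X \ Y)) = {1, 2, 3, 6, 7, 9, 10, 12, 13}
(X △ Z) ∪ (Z ∪ (X △ (X \ Y))) = {1, 2, 3, 6, 7, 9, 10, 12, 13}
Yᶜ = {3, 5}
X ∩ Yᶜ = {3}
(X ∩ Yᶜ) △ X = {1, 2, 6, 7, 10, 12, 13}
((X ∩ Yᶜ) △ X) ∩ Z = {6, 10, 13}
(X △ Z) ∪ (((X ∩ Yᶜ) △ X) ∩ Z) = {1, 2, 6, 7, 9, 10, 12, 13}
3 ∈ (X △ Z) ∪ (Z ∪ (X △ (X \ Y))) but 3 ∉ (X △ Z) ∪ (((X ∩ Yᶜ) △ X) ∩ Z), so they differ.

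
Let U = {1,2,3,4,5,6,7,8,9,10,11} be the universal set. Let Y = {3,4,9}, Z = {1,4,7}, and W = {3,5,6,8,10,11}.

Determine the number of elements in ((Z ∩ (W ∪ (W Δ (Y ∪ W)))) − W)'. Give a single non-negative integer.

10

Y ∪ W = {3,4,5,6,8,9,10,11}
W Δ (Y ∪ W) = {4,9}
W ∪ (W Δ (Y ∪ W)) = {3,4,5,6,8,9,10,11}
Z ∩ (W ∪ (W Δ (Y ∪ W))) = {4}
(Z ∩ (W ∪ (W Δ (Y ∪ W)))) − W = {4}
((Z ∩ (W ∪ (W Δ (Y ∪ W)))) − W)' = {1,2,3,5,6,7,8,9,10,11}
|((Z ∩ (W ∪ (W Δ (Y ∪ W)))) − W)'| = 10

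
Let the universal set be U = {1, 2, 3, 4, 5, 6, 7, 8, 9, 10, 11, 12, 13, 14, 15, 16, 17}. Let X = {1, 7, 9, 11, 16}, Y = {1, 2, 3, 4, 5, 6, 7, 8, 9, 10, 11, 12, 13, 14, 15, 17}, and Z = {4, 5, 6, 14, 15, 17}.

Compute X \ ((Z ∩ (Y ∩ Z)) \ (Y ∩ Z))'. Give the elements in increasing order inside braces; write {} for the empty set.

Y ∩ Z = {4, 5, 6, 14, 15, 17}
Z ∩ (Y ∩ Z) = {4, 5, 6, 14, 15, 17}
(Z ∩ (Y ∩ Z)) \ (Y ∩ Z) = {}
((Z ∩ (Y ∩ Z)) \ (Y ∩ Z))' = {1, 2, 3, 4, 5, 6, 7, 8, 9, 10, 11, 12, 13, 14, 15, 16, 17}
X \ ((Z ∩ (Y ∩ Z)) \ (Y ∩ Z))' = {}

{}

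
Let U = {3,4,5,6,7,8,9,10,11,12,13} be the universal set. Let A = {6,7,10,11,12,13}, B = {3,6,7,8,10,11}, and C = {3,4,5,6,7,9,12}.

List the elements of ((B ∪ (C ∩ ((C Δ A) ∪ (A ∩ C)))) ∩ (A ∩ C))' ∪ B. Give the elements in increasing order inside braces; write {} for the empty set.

{3,4,5,6,7,8,9,10,11,13}

C Δ A = {3,4,5,9,10,11,13}
A ∩ C = {6,7,12}
(C Δ A) ∪ (A ∩ C) = {3,4,5,6,7,9,10,11,12,13}
C ∩ ((C Δ A) ∪ (A ∩ C)) = {3,4,5,6,7,9,12}
B ∪ (C ∩ ((C Δ A) ∪ (A ∩ C))) = {3,4,5,6,7,8,9,10,11,12}
(B ∪ (C ∩ ((C Δ A) ∪ (A ∩ C)))) ∩ (A ∩ C) = {6,7,12}
((B ∪ (C ∩ ((C Δ A) ∪ (A ∩ C)))) ∩ (A ∩ C))' = {3,4,5,8,9,10,11,13}
((B ∪ (C ∩ ((C Δ A) ∪ (A ∩ C)))) ∩ (A ∩ C))' ∪ B = {3,4,5,6,7,8,9,10,11,13}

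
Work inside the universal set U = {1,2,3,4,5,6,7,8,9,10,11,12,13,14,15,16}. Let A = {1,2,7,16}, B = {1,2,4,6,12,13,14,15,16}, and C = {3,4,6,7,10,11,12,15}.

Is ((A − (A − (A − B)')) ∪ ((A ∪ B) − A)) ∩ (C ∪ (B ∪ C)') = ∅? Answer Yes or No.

No

A − B = {7}
(A − B)' = {1,2,3,4,5,6,8,9,10,11,12,13,14,15,16}
A − (A − B)' = {7}
A − (A − (A − B)') = {1,2,16}
A ∪ B = {1,2,4,6,7,12,13,14,15,16}
(A ∪ B) − A = {4,6,12,13,14,15}
(A − (A − (A − B)')) ∪ ((A ∪ B) − A) = {1,2,4,6,12,13,14,15,16}
B ∪ C = {1,2,3,4,6,7,10,11,12,13,14,15,16}
(B ∪ C)' = {5,8,9}
C ∪ (B ∪ C)' = {3,4,5,6,7,8,9,10,11,12,15}
4 lies in both, so they are not disjoint.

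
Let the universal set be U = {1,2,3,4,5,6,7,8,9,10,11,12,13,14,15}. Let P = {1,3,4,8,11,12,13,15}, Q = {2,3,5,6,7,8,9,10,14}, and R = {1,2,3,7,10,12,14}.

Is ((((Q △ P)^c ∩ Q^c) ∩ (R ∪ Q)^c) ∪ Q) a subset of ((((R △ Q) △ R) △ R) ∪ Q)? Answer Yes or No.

Q △ P = {1,2,4,5,6,7,9,10,11,12,13,14,15}
(Q △ P)^c = {3,8}
Q^c = {1,4,11,12,13,15}
(Q △ P)^c ∩ Q^c = {}
R ∪ Q = {1,2,3,5,6,7,8,9,10,12,14}
(R ∪ Q)^c = {4,11,13,15}
((Q △ P)^c ∩ Q^c) ∩ (R ∪ Q)^c = {}
(((Q △ P)^c ∩ Q^c) ∩ (R ∪ Q)^c) ∪ Q = {2,3,5,6,7,8,9,10,14}
R △ Q = {1,5,6,8,9,12}
(R △ Q) △ R = {2,3,5,6,7,8,9,10,14}
((R △ Q) △ R) △ R = {1,5,6,8,9,12}
(((R △ Q) △ R) △ R) ∪ Q = {1,2,3,5,6,7,8,9,10,12,14}
Every element of {2,3,5,6,7,8,9,10,14} is in {1,2,3,5,6,7,8,9,10,12,14}, so (((Q △ P)^c ∩ Q^c) ∩ (R ∪ Q)^c) ∪ Q ⊆ (((R △ Q) △ R) △ R) ∪ Q.

Yes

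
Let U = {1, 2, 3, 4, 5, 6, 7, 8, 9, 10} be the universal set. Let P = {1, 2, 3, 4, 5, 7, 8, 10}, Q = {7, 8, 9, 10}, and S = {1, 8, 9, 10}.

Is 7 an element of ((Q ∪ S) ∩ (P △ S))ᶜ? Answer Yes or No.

No

7 ∈ Q and 7 ∉ S, so 7 ∈ Q ∪ S
7 ∈ P and 7 ∉ S, so 7 ∈ P △ S
7 ∈ (Q ∪ S) and 7 ∈ (P △ S), so 7 ∈ (Q ∪ S) ∩ (P △ S)
7 ∉ ((Q ∪ S) ∩ (P △ S))ᶜ since 7 ∈ ((Q ∪ S) ∩ (P △ S))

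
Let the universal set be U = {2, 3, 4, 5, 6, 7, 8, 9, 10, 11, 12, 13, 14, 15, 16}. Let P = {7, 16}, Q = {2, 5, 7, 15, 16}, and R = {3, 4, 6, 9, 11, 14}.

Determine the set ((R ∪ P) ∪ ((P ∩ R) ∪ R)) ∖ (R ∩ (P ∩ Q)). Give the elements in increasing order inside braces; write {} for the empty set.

{3, 4, 6, 7, 9, 11, 14, 16}

R ∪ P = {3, 4, 6, 7, 9, 11, 14, 16}
P ∩ R = {}
(P ∩ R) ∪ R = {3, 4, 6, 9, 11, 14}
(R ∪ P) ∪ ((P ∩ R) ∪ R) = {3, 4, 6, 7, 9, 11, 14, 16}
P ∩ Q = {7, 16}
R ∩ (P ∩ Q) = {}
((R ∪ P) ∪ ((P ∩ R) ∪ R)) ∖ (R ∩ (P ∩ Q)) = {3, 4, 6, 7, 9, 11, 14, 16}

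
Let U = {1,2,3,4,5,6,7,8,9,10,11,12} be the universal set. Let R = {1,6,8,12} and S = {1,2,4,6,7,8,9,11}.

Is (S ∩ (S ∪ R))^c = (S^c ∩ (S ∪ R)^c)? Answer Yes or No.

S ∪ R = {1,2,4,6,7,8,9,11,12}
S ∩ (S ∪ R) = {1,2,4,6,7,8,9,11}
(S ∩ (S ∪ R))^c = {3,5,10,12}
S^c = {3,5,10,12}
(S ∪ R)^c = {3,5,10}
S^c ∩ (S ∪ R)^c = {3,5,10}
12 ∈ (S ∩ (S ∪ R))^c but 12 ∉ S^c ∩ (S ∪ R)^c, so they differ.

No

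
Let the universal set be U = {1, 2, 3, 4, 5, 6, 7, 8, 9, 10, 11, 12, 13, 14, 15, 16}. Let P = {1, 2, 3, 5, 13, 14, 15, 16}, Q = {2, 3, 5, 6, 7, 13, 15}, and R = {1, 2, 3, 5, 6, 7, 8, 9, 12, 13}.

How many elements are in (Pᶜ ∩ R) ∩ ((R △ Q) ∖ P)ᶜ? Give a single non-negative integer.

2

Pᶜ = {4, 6, 7, 8, 9, 10, 11, 12}
Pᶜ ∩ R = {6, 7, 8, 9, 12}
R △ Q = {1, 8, 9, 12, 15}
(R △ Q) ∖ P = {8, 9, 12}
((R △ Q) ∖ P)ᶜ = {1, 2, 3, 4, 5, 6, 7, 10, 11, 13, 14, 15, 16}
(Pᶜ ∩ R) ∩ ((R △ Q) ∖ P)ᶜ = {6, 7}
|(Pᶜ ∩ R) ∩ ((R △ Q) ∖ P)ᶜ| = 2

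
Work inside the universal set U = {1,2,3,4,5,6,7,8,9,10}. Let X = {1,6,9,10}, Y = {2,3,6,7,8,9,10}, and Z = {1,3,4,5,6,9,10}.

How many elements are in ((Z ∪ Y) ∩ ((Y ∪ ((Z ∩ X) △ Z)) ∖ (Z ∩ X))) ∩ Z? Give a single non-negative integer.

Z ∪ Y = {1,2,3,4,5,6,7,8,9,10}
Z ∩ X = {1,6,9,10}
(Z ∩ X) △ Z = {3,4,5}
Y ∪ ((Z ∩ X) △ Z) = {2,3,4,5,6,7,8,9,10}
(Y ∪ ((Z ∩ X) △ Z)) ∖ (Z ∩ X) = {2,3,4,5,7,8}
(Z ∪ Y) ∩ ((Y ∪ ((Z ∩ X) △ Z)) ∖ (Z ∩ X)) = {2,3,4,5,7,8}
((Z ∪ Y) ∩ ((Y ∪ ((Z ∩ X) △ Z)) ∖ (Z ∩ X))) ∩ Z = {3,4,5}
|((Z ∪ Y) ∩ ((Y ∪ ((Z ∩ X) △ Z)) ∖ (Z ∩ X))) ∩ Z| = 3

3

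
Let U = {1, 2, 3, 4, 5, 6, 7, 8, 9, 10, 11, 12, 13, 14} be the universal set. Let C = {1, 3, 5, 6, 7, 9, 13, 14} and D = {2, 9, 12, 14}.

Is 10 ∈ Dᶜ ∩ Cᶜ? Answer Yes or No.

10 ∉ D, so 10 ∈ Dᶜ
10 ∉ C, so 10 ∈ Cᶜ
10 ∈ Dᶜ and 10 ∈ Cᶜ, so 10 ∈ Dᶜ ∩ Cᶜ

Yes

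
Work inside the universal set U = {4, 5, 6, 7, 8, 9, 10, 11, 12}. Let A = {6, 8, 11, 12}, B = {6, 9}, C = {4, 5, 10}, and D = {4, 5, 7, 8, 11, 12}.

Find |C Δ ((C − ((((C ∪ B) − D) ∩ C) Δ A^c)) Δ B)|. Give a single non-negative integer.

4

C ∪ B = {4, 5, 6, 9, 10}
(C ∪ B) − D = {6, 9, 10}
((C ∪ B) − D) ∩ C = {10}
A^c = {4, 5, 7, 9, 10}
(((C ∪ B) − D) ∩ C) Δ A^c = {4, 5, 7, 9}
C − ((((C ∪ B) − D) ∩ C) Δ A^c) = {10}
(C − ((((C ∪ B) − D) ∩ C) Δ A^c)) Δ B = {6, 9, 10}
C Δ ((C − ((((C ∪ B) − D) ∩ C) Δ A^c)) Δ B) = {4, 5, 6, 9}
|C Δ ((C − ((((C ∪ B) − D) ∩ C) Δ A^c)) Δ B)| = 4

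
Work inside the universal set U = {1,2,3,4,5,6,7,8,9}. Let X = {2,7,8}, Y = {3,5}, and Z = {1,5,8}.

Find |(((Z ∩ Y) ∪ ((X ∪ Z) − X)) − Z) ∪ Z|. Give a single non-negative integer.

Z ∩ Y = {5}
X ∪ Z = {1,2,5,7,8}
(X ∪ Z) − X = {1,5}
(Z ∩ Y) ∪ ((X ∪ Z) − X) = {1,5}
((Z ∩ Y) ∪ ((X ∪ Z) − X)) − Z = {}
(((Z ∩ Y) ∪ ((X ∪ Z) − X)) − Z) ∪ Z = {1,5,8}
|(((Z ∩ Y) ∪ ((X ∪ Z) − X)) − Z) ∪ Z| = 3

3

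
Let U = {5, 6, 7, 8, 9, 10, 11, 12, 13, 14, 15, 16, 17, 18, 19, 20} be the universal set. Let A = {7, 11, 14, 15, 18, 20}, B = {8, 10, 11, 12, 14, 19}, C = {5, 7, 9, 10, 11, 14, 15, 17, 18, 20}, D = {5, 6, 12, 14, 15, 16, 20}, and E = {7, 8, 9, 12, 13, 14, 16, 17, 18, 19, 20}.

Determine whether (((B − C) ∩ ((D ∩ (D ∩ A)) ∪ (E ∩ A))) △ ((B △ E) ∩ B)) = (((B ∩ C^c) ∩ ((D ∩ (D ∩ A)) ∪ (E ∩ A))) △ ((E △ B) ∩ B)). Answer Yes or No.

Yes

B − C = {8, 12, 19}
D ∩ A = {14, 15, 20}
D ∩ (D ∩ A) = {14, 15, 20}
E ∩ A = {7, 14, 18, 20}
(D ∩ (D ∩ A)) ∪ (E ∩ A) = {7, 14, 15, 18, 20}
(B − C) ∩ ((D ∩ (D ∩ A)) ∪ (E ∩ A)) = {}
B △ E = {7, 9, 10, 11, 13, 16, 17, 18, 20}
(B △ E) ∩ B = {10, 11}
((B − C) ∩ ((D ∩ (D ∩ A)) ∪ (E ∩ A))) △ ((B △ E) ∩ B) = {10, 11}
C^c = {6, 8, 12, 13, 16, 19}
B ∩ C^c = {8, 12, 19}
(B ∩ C^c) ∩ ((D ∩ (D ∩ A)) ∪ (E ∩ A)) = {}
E △ B = {7, 9, 10, 11, 13, 16, 17, 18, 20}
(E △ B) ∩ B = {10, 11}
((B ∩ C^c) ∩ ((D ∩ (D ∩ A)) ∪ (E ∩ A))) △ ((E △ B) ∩ B) = {10, 11}
Both equal {10, 11}, so ((B − C) ∩ ((D ∩ (D ∩ A)) ∪ (E ∩ A))) △ ((B △ E) ∩ B) = ((B ∩ C^c) ∩ ((D ∩ (D ∩ A)) ∪ (E ∩ A))) △ ((E △ B) ∩ B).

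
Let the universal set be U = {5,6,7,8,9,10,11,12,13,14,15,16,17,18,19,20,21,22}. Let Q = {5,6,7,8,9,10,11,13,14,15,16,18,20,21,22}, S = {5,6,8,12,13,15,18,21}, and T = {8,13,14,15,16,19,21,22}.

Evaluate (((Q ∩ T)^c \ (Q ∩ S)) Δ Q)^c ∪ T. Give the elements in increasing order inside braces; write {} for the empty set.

Q ∩ T = {8,13,14,15,16,21,22}
(Q ∩ T)^c = {5,6,7,9,10,11,12,17,18,19,20}
Q ∩ S = {5,6,8,13,15,18,21}
(Q ∩ T)^c \ (Q ∩ S) = {7,9,10,11,12,17,19,20}
((Q ∩ T)^c \ (Q ∩ S)) Δ Q = {5,6,8,12,13,14,15,16,17,18,19,21,22}
(((Q ∩ T)^c \ (Q ∩ S)) Δ Q)^c = {7,9,10,11,20}
(((Q ∩ T)^c \ (Q ∩ S)) Δ Q)^c ∪ T = {7,8,9,10,11,13,14,15,16,19,20,21,22}

{7,8,9,10,11,13,14,15,16,19,20,21,22}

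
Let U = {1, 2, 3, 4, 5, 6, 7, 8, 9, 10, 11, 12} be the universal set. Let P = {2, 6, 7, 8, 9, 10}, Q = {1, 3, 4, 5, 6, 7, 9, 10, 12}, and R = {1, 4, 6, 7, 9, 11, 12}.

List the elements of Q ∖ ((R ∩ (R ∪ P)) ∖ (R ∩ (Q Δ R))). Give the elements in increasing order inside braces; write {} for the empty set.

{3, 5, 10}

R ∪ P = {1, 2, 4, 6, 7, 8, 9, 10, 11, 12}
R ∩ (R ∪ P) = {1, 4, 6, 7, 9, 11, 12}
Q Δ R = {3, 5, 10, 11}
R ∩ (Q Δ R) = {11}
(R ∩ (R ∪ P)) ∖ (R ∩ (Q Δ R)) = {1, 4, 6, 7, 9, 12}
Q ∖ ((R ∩ (R ∪ P)) ∖ (R ∩ (Q Δ R))) = {3, 5, 10}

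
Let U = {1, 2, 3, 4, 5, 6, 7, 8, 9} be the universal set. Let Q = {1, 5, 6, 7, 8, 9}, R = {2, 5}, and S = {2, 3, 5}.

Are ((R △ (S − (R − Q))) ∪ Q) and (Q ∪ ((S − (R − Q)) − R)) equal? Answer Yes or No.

No

R − Q = {2}
S − (R − Q) = {3, 5}
R △ (S − (R − Q)) = {2, 3}
(R △ (S − (R − Q))) ∪ Q = {1, 2, 3, 5, 6, 7, 8, 9}
(S − (R − Q)) − R = {3}
Q ∪ ((S − (R − Q)) − R) = {1, 3, 5, 6, 7, 8, 9}
2 ∈ (R △ (S − (R − Q))) ∪ Q but 2 ∉ Q ∪ ((S − (R − Q)) − R), so they differ.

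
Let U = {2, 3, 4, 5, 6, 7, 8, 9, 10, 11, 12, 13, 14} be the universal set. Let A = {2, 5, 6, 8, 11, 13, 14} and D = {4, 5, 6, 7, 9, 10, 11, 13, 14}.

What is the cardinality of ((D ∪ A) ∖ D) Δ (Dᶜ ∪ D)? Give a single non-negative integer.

11

D ∪ A = {2, 4, 5, 6, 7, 8, 9, 10, 11, 13, 14}
(D ∪ A) ∖ D = {2, 8}
Dᶜ = {2, 3, 8, 12}
Dᶜ ∪ D = {2, 3, 4, 5, 6, 7, 8, 9, 10, 11, 12, 13, 14}
((D ∪ A) ∖ D) Δ (Dᶜ ∪ D) = {3, 4, 5, 6, 7, 9, 10, 11, 12, 13, 14}
|((D ∪ A) ∖ D) Δ (Dᶜ ∪ D)| = 11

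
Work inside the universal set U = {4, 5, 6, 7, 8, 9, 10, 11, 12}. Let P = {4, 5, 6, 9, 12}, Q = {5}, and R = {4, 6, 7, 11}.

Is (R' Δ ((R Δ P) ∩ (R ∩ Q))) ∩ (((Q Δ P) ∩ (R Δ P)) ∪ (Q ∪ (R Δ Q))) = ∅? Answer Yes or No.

R' = {5, 8, 9, 10, 12}
R Δ P = {5, 7, 9, 11, 12}
R ∩ Q = {}
(R Δ P) ∩ (R ∩ Q) = {}
R' Δ ((R Δ P) ∩ (R ∩ Q)) = {5, 8, 9, 10, 12}
Q Δ P = {4, 6, 9, 12}
(Q Δ P) ∩ (R Δ P) = {9, 12}
R Δ Q = {4, 5, 6, 7, 11}
Q ∪ (R Δ Q) = {4, 5, 6, 7, 11}
((Q Δ P) ∩ (R Δ P)) ∪ (Q ∪ (R Δ Q)) = {4, 5, 6, 7, 9, 11, 12}
5 lies in both, so they are not disjoint.

No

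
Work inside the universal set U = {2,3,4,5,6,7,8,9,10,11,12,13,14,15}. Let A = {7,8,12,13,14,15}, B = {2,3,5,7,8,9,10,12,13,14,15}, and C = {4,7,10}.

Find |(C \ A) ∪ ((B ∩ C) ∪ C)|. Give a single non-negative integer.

3

C \ A = {4,10}
B ∩ C = {7,10}
(B ∩ C) ∪ C = {4,7,10}
(C \ A) ∪ ((B ∩ C) ∪ C) = {4,7,10}
|(C \ A) ∪ ((B ∩ C) ∪ C)| = 3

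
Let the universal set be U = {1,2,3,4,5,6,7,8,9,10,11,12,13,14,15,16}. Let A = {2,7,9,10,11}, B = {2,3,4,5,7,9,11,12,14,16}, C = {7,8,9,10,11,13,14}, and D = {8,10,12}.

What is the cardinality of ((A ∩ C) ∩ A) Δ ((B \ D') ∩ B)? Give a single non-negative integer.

5

A ∩ C = {7,9,10,11}
(A ∩ C) ∩ A = {7,9,10,11}
D' = {1,2,3,4,5,6,7,9,11,13,14,15,16}
B \ D' = {12}
(B \ D') ∩ B = {12}
((A ∩ C) ∩ A) Δ ((B \ D') ∩ B) = {7,9,10,11,12}
|((A ∩ C) ∩ A) Δ ((B \ D') ∩ B)| = 5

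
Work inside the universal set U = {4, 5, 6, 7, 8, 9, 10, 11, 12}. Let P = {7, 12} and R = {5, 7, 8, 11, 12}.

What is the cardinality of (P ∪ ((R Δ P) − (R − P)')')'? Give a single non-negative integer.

3

R Δ P = {5, 8, 11}
R − P = {5, 8, 11}
(R − P)' = {4, 6, 7, 9, 10, 12}
(R Δ P) − (R − P)' = {5, 8, 11}
((R Δ P) − (R − P)')' = {4, 6, 7, 9, 10, 12}
P ∪ ((R Δ P) − (R − P)')' = {4, 6, 7, 9, 10, 12}
(P ∪ ((R Δ P) − (R − P)')')' = {5, 8, 11}
|(P ∪ ((R Δ P) − (R − P)')')'| = 3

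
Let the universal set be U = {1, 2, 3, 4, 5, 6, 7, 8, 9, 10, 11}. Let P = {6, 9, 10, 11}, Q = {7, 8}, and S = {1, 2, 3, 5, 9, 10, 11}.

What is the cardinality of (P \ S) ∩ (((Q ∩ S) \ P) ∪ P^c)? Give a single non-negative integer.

0

P \ S = {6}
Q ∩ S = {}
(Q ∩ S) \ P = {}
P^c = {1, 2, 3, 4, 5, 7, 8}
((Q ∩ S) \ P) ∪ P^c = {1, 2, 3, 4, 5, 7, 8}
(P \ S) ∩ (((Q ∩ S) \ P) ∪ P^c) = {}
|(P \ S) ∩ (((Q ∩ S) \ P) ∪ P^c)| = 0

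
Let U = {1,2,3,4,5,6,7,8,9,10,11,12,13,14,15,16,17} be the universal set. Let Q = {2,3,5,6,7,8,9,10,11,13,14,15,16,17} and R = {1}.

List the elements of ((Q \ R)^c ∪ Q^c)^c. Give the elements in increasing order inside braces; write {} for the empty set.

Q \ R = {2,3,5,6,7,8,9,10,11,13,14,15,16,17}
(Q \ R)^c = {1,4,12}
Q^c = {1,4,12}
(Q \ R)^c ∪ Q^c = {1,4,12}
((Q \ R)^c ∪ Q^c)^c = {2,3,5,6,7,8,9,10,11,13,14,15,16,17}

{2,3,5,6,7,8,9,10,11,13,14,15,16,17}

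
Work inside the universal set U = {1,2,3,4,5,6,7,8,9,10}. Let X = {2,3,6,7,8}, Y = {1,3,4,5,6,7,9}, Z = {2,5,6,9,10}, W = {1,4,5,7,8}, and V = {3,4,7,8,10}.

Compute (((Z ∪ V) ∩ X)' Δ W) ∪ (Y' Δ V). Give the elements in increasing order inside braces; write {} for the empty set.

{2,3,4,7,8,9,10}

Z ∪ V = {2,3,4,5,6,7,8,9,10}
(Z ∪ V) ∩ X = {2,3,6,7,8}
((Z ∪ V) ∩ X)' = {1,4,5,9,10}
((Z ∪ V) ∩ X)' Δ W = {7,8,9,10}
Y' = {2,8,10}
Y' Δ V = {2,3,4,7}
(((Z ∪ V) ∩ X)' Δ W) ∪ (Y' Δ V) = {2,3,4,7,8,9,10}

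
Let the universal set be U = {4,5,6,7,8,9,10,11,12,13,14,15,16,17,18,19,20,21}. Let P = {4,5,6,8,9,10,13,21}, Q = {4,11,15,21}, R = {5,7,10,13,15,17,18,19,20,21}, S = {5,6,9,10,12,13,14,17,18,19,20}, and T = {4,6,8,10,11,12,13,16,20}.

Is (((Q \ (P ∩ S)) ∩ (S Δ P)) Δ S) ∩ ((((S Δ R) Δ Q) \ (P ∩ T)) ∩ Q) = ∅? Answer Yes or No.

P ∩ S = {5,6,9,10,13}
Q \ (P ∩ S) = {4,11,15,21}
S Δ P = {4,8,12,14,17,18,19,20,21}
(Q \ (P ∩ S)) ∩ (S Δ P) = {4,21}
((Q \ (P ∩ S)) ∩ (S Δ P)) Δ S = {4,5,6,9,10,12,13,14,17,18,19,20,21}
S Δ R = {6,7,9,12,14,15,21}
(S Δ R) Δ Q = {4,6,7,9,11,12,14}
P ∩ T = {4,6,8,10,13}
((S Δ R) Δ Q) \ (P ∩ T) = {7,9,11,12,14}
(((S Δ R) Δ Q) \ (P ∩ T)) ∩ Q = {11}
{4,5,6,9,10,12,13,14,17,18,19,20,21} and {11} share no elements.

Yes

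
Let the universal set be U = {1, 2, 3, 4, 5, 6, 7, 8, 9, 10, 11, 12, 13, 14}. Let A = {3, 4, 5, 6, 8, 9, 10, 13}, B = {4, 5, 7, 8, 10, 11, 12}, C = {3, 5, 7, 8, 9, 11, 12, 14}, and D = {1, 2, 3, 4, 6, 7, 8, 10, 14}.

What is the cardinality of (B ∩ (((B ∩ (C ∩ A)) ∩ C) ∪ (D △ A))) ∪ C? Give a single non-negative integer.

C ∩ A = {3, 5, 8, 9}
B ∩ (C ∩ A) = {5, 8}
(B ∩ (C ∩ A)) ∩ C = {5, 8}
D △ A = {1, 2, 5, 7, 9, 13, 14}
((B ∩ (C ∩ A)) ∩ C) ∪ (D △ A) = {1, 2, 5, 7, 8, 9, 13, 14}
B ∩ (((B ∩ (C ∩ A)) ∩ C) ∪ (D △ A)) = {5, 7, 8}
(B ∩ (((B ∩ (C ∩ A)) ∩ C) ∪ (D △ A))) ∪ C = {3, 5, 7, 8, 9, 11, 12, 14}
|(B ∩ (((B ∩ (C ∩ A)) ∩ C) ∪ (D △ A))) ∪ C| = 8

8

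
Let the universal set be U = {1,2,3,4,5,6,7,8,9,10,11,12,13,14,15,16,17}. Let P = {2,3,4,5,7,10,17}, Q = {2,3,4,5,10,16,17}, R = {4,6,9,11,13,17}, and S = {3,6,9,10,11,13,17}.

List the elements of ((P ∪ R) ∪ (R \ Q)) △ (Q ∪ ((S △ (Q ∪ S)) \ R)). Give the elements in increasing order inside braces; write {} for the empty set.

P ∪ R = {2,3,4,5,6,7,9,10,11,13,17}
R \ Q = {6,9,11,13}
(P ∪ R) ∪ (R \ Q) = {2,3,4,5,6,7,9,10,11,13,17}
Q ∪ S = {2,3,4,5,6,9,10,11,13,16,17}
S △ (Q ∪ S) = {2,4,5,16}
(S △ (Q ∪ S)) \ R = {2,5,16}
Q ∪ ((S △ (Q ∪ S)) \ R) = {2,3,4,5,10,16,17}
((P ∪ R) ∪ (R \ Q)) △ (Q ∪ ((S △ (Q ∪ S)) \ R)) = {6,7,9,11,13,16}

{6,7,9,11,13,16}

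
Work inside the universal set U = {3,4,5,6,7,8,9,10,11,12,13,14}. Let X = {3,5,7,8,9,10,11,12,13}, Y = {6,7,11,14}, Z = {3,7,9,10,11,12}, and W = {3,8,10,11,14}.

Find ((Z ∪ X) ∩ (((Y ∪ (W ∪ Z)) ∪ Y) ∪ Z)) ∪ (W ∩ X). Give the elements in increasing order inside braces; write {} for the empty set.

Z ∪ X = {3,5,7,8,9,10,11,12,13}
W ∪ Z = {3,7,8,9,10,11,12,14}
Y ∪ (W ∪ Z) = {3,6,7,8,9,10,11,12,14}
(Y ∪ (W ∪ Z)) ∪ Y = {3,6,7,8,9,10,11,12,14}
((Y ∪ (W ∪ Z)) ∪ Y) ∪ Z = {3,6,7,8,9,10,11,12,14}
(Z ∪ X) ∩ (((Y ∪ (W ∪ Z)) ∪ Y) ∪ Z) = {3,7,8,9,10,11,12}
W ∩ X = {3,8,10,11}
((Z ∪ X) ∩ (((Y ∪ (W ∪ Z)) ∪ Y) ∪ Z)) ∪ (W ∩ X) = {3,7,8,9,10,11,12}

{3,7,8,9,10,11,12}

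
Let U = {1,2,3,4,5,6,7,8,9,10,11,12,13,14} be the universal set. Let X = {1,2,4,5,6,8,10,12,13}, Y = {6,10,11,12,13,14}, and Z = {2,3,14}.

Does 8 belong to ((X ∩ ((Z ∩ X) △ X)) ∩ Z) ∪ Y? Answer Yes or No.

No

8 ∉ Z and 8 ∈ X, so 8 ∉ Z ∩ X
8 ∉ (Z ∩ X) and 8 ∈ X, so 8 ∈ (Z ∩ X) △ X
8 ∈ X and 8 ∈ ((Z ∩ X) △ X), so 8 ∈ X ∩ ((Z ∩ X) △ X)
8 ∈ (X ∩ ((Z ∩ X) △ X)) and 8 ∉ Z, so 8 ∉ (X ∩ ((Z ∩ X) △ X)) ∩ Z
8 ∉ ((X ∩ ((Z ∩ X) △ X)) ∩ Z) and 8 ∉ Y, so 8 ∉ ((X ∩ ((Z ∩ X) △ X)) ∩ Z) ∪ Y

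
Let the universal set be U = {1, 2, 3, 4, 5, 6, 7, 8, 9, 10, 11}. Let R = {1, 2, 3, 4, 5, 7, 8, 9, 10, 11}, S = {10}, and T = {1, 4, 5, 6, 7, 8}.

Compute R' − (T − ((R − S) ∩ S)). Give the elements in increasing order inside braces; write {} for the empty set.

{}

R' = {6}
R − S = {1, 2, 3, 4, 5, 7, 8, 9, 11}
(R − S) ∩ S = {}
T − ((R − S) ∩ S) = {1, 4, 5, 6, 7, 8}
R' − (T − ((R − S) ∩ S)) = {}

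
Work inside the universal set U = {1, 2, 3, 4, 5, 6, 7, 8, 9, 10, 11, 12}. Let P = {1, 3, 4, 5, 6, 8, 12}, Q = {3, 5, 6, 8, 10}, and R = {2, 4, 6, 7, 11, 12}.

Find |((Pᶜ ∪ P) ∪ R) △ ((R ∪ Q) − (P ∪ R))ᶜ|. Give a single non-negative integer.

1

Pᶜ = {2, 7, 9, 10, 11}
Pᶜ ∪ P = {1, 2, 3, 4, 5, 6, 7, 8, 9, 10, 11, 12}
(Pᶜ ∪ P) ∪ R = {1, 2, 3, 4, 5, 6, 7, 8, 9, 10, 11, 12}
R ∪ Q = {2, 3, 4, 5, 6, 7, 8, 10, 11, 12}
P ∪ R = {1, 2, 3, 4, 5, 6, 7, 8, 11, 12}
(R ∪ Q) − (P ∪ R) = {10}
((R ∪ Q) − (P ∪ R))ᶜ = {1, 2, 3, 4, 5, 6, 7, 8, 9, 11, 12}
((Pᶜ ∪ P) ∪ R) △ ((R ∪ Q) − (P ∪ R))ᶜ = {10}
|((Pᶜ ∪ P) ∪ R) △ ((R ∪ Q) − (P ∪ R))ᶜ| = 1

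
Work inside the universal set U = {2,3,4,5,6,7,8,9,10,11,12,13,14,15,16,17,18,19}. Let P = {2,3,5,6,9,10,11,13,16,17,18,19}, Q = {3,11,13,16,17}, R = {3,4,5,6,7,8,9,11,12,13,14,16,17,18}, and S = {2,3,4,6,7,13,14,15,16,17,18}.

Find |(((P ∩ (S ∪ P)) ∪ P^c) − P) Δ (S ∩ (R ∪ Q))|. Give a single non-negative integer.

S ∪ P = {2,3,4,5,6,7,9,10,11,13,14,15,16,17,18,19}
P ∩ (S ∪ P) = {2,3,5,6,9,10,11,13,16,17,18,19}
P^c = {4,7,8,12,14,15}
(P ∩ (S ∪ P)) ∪ P^c = {2,3,4,5,6,7,8,9,10,11,12,13,14,15,16,17,18,19}
((P ∩ (S ∪ P)) ∪ P^c) − P = {4,7,8,12,14,15}
R ∪ Q = {3,4,5,6,7,8,9,11,12,13,14,16,17,18}
S ∩ (R ∪ Q) = {3,4,6,7,13,14,16,17,18}
(((P ∩ (S ∪ P)) ∪ P^c) − P) Δ (S ∩ (R ∪ Q)) = {3,6,8,12,13,15,16,17,18}
|(((P ∩ (S ∪ P)) ∪ P^c) − P) Δ (S ∩ (R ∪ Q))| = 9

9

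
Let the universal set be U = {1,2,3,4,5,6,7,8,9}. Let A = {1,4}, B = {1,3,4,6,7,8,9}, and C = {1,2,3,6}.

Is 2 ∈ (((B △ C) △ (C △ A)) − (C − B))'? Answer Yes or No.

2 ∉ B and 2 ∈ C, so 2 ∈ B △ C
2 ∈ C and 2 ∉ A, so 2 ∈ C △ A
2 ∈ (B △ C) and 2 ∈ (C △ A), so 2 ∉ (B △ C) △ (C △ A)
2 ∈ C and 2 ∉ B, so 2 ∈ C − B
2 ∉ ((B △ C) △ (C △ A)) and 2 ∈ (C − B), so 2 ∉ ((B △ C) △ (C △ A)) − (C − B)
2 ∈ (((B △ C) △ (C △ A)) − (C − B))' since 2 ∉ (((B △ C) △ (C △ A)) − (C − B))

Yes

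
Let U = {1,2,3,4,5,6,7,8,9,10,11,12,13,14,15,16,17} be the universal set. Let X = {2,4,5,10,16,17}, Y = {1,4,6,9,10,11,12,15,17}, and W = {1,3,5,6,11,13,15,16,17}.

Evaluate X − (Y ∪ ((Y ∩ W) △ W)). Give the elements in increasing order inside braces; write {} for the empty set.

Y ∩ W = {1,6,11,15,17}
(Y ∩ W) △ W = {3,5,13,16}
Y ∪ ((Y ∩ W) △ W) = {1,3,4,5,6,9,10,11,12,13,15,16,17}
X − (Y ∪ ((Y ∩ W) △ W)) = {2}

{2}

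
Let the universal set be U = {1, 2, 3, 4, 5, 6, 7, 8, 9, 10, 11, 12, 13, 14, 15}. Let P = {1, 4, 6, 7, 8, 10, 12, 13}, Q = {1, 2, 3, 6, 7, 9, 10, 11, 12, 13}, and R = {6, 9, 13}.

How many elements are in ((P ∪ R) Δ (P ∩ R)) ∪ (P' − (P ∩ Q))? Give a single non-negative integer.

13

P ∪ R = {1, 4, 6, 7, 8, 9, 10, 12, 13}
P ∩ R = {6, 13}
(P ∪ R) Δ (P ∩ R) = {1, 4, 7, 8, 9, 10, 12}
P' = {2, 3, 5, 9, 11, 14, 15}
P ∩ Q = {1, 6, 7, 10, 12, 13}
P' − (P ∩ Q) = {2, 3, 5, 9, 11, 14, 15}
((P ∪ R) Δ (P ∩ R)) ∪ (P' − (P ∩ Q)) = {1, 2, 3, 4, 5, 7, 8, 9, 10, 11, 12, 14, 15}
|((P ∪ R) Δ (P ∩ R)) ∪ (P' − (P ∩ Q))| = 13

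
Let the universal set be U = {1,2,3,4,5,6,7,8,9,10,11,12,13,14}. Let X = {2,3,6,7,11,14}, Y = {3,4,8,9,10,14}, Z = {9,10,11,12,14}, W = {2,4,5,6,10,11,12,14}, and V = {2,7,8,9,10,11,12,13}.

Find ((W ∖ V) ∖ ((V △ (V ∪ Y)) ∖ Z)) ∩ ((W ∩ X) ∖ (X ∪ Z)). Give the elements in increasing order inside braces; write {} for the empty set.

{}

W ∖ V = {4,5,6,14}
V ∪ Y = {2,3,4,7,8,9,10,11,12,13,14}
V △ (V ∪ Y) = {3,4,14}
(V △ (V ∪ Y)) ∖ Z = {3,4}
(W ∖ V) ∖ ((V △ (V ∪ Y)) ∖ Z) = {5,6,14}
W ∩ X = {2,6,11,14}
X ∪ Z = {2,3,6,7,9,10,11,12,14}
(W ∩ X) ∖ (X ∪ Z) = {}
((W ∖ V) ∖ ((V △ (V ∪ Y)) ∖ Z)) ∩ ((W ∩ X) ∖ (X ∪ Z)) = {}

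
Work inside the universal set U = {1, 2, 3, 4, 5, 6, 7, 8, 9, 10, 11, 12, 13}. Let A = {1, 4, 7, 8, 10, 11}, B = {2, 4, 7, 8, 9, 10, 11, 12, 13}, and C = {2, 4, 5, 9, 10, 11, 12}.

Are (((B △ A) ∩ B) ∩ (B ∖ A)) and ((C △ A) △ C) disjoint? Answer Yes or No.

Yes

B △ A = {1, 2, 9, 12, 13}
(B △ A) ∩ B = {2, 9, 12, 13}
B ∖ A = {2, 9, 12, 13}
((B △ A) ∩ B) ∩ (B ∖ A) = {2, 9, 12, 13}
C △ A = {1, 2, 5, 7, 8, 9, 12}
(C △ A) △ C = {1, 4, 7, 8, 10, 11}
{2, 9, 12, 13} and {1, 4, 7, 8, 10, 11} share no elements.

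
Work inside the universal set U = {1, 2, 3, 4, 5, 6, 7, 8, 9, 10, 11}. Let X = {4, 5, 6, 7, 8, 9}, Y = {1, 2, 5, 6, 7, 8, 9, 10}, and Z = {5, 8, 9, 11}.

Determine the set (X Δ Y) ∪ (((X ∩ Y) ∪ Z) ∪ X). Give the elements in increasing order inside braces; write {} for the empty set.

X Δ Y = {1, 2, 4, 10}
X ∩ Y = {5, 6, 7, 8, 9}
(X ∩ Y) ∪ Z = {5, 6, 7, 8, 9, 11}
((X ∩ Y) ∪ Z) ∪ X = {4, 5, 6, 7, 8, 9, 11}
(X Δ Y) ∪ (((X ∩ Y) ∪ Z) ∪ X) = {1, 2, 4, 5, 6, 7, 8, 9, 10, 11}

{1, 2, 4, 5, 6, 7, 8, 9, 10, 11}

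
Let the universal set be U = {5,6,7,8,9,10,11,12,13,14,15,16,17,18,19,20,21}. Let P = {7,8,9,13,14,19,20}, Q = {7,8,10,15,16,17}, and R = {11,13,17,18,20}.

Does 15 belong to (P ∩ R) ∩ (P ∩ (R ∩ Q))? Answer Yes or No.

No

15 ∉ P and 15 ∉ R, so 15 ∉ P ∩ R
15 ∉ R and 15 ∈ Q, so 15 ∉ R ∩ Q
15 ∉ P and 15 ∉ (R ∩ Q), so 15 ∉ P ∩ (R ∩ Q)
15 ∉ (P ∩ R) and 15 ∉ (P ∩ (R ∩ Q)), so 15 ∉ (P ∩ R) ∩ (P ∩ (R ∩ Q))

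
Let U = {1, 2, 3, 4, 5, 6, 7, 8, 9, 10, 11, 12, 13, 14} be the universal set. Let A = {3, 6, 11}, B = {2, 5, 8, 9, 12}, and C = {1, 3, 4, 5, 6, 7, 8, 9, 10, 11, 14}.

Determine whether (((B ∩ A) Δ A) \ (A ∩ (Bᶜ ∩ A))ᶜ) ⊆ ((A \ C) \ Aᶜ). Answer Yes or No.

B ∩ A = {}
(B ∩ A) Δ A = {3, 6, 11}
Bᶜ = {1, 3, 4, 6, 7, 10, 11, 13, 14}
Bᶜ ∩ A = {3, 6, 11}
A ∩ (Bᶜ ∩ A) = {3, 6, 11}
(A ∩ (Bᶜ ∩ A))ᶜ = {1, 2, 4, 5, 7, 8, 9, 10, 12, 13, 14}
((B ∩ A) Δ A) \ (A ∩ (Bᶜ ∩ A))ᶜ = {3, 6, 11}
A \ C = {}
Aᶜ = {1, 2, 4, 5, 7, 8, 9, 10, 12, 13, 14}
(A \ C) \ Aᶜ = {}
3 ∈ ((B ∩ A) Δ A) \ (A ∩ (Bᶜ ∩ A))ᶜ but 3 ∉ (A \ C) \ Aᶜ, so the inclusion fails.

No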